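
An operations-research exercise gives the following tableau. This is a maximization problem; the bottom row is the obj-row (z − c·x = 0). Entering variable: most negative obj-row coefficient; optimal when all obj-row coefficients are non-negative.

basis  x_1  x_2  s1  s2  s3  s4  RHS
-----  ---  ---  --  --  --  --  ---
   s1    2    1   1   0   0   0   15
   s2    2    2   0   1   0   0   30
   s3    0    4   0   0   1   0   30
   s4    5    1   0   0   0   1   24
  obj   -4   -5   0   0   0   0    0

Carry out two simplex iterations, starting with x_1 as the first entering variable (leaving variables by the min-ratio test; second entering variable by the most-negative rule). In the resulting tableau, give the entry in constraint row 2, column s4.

Ratio test on column x_1 — row 1: 15/2 = 15/2; row 2: 30/2 = 15; row 3: entry 0 ≤ 0; row 4: 24/5 = 24/5. Minimum is 24/5 at row 4 (s4 leaves); pivot element 5.
Divide row 4 by 5; eliminate column x_1 from the other rows.
Second iteration: most negative obj-row entry is -21/5 in column x_2, so x_2 enters.
Ratio test on column x_2 — row 1: (27/5)/(3/5) = 9; row 2: (102/5)/(8/5) = 51/4; row 3: 30/4 = 15/2; row 4: (24/5)/(1/5) = 24. Minimum is 15/2 at row 3 (s3 leaves); pivot element 4.
Divide row 3 by 4; eliminate column x_2 from the other rows.
After both pivots, the entry at constraint row 2, column s4 is -2/5.

-2/5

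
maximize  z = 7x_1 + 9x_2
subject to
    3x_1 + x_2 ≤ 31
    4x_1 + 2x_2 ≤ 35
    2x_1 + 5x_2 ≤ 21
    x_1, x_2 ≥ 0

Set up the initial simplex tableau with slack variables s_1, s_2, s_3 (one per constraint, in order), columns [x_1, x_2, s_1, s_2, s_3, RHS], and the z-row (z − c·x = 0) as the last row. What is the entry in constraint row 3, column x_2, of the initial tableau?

Constraint 3 has coefficient 5 on x_2.

5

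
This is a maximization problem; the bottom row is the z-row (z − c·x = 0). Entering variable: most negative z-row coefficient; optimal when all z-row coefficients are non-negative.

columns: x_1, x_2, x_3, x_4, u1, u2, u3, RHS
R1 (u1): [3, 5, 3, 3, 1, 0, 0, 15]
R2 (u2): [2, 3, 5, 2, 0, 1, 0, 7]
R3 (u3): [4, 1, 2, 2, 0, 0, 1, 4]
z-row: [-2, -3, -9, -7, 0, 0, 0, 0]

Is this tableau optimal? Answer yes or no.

no

The z-row has a negative entry -9 in column x_3, so it is not optimal.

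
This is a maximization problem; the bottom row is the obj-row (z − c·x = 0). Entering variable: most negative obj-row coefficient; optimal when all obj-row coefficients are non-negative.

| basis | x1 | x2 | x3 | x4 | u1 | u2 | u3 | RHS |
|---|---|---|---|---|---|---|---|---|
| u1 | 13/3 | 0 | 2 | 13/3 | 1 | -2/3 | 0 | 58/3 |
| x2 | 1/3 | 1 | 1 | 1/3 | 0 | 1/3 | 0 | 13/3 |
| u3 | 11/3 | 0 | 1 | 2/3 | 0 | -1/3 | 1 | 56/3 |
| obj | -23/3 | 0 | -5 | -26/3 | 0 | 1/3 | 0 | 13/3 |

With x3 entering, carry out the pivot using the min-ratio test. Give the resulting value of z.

Ratio test on column x3 — row 1: (58/3)/2 = 29/3; row 2: (13/3)/1 = 13/3; row 3: (56/3)/1 = 56/3. Minimum is 13/3 at row 2 (x2 leaves); pivot element 1.
Pivot on row 2; the obj-row RHS becomes 13/3 − (-5)·(13/3) = 26.

26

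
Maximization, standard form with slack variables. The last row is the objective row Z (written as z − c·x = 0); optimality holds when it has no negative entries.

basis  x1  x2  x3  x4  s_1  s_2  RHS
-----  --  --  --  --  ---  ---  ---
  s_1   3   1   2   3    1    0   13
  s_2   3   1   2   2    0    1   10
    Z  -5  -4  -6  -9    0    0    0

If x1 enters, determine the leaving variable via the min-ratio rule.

Column x1 entries and ratios — s_1: 13/3 = 13/3; s_2: 10/3 = 10/3.
Smallest ratio is 10/3 in the row of s_2, so s_2 leaves.

s_2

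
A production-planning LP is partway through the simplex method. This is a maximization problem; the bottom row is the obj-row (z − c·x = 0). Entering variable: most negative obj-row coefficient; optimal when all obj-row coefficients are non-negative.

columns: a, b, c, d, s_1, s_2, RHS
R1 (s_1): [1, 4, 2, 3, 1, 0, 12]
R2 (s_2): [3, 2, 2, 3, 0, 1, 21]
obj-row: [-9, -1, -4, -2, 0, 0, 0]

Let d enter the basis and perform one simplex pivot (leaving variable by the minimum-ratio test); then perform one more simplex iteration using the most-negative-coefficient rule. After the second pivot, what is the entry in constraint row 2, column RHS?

Ratio test on column d — row 1: 12/3 = 4; row 2: 21/3 = 7. Minimum is 4 at row 1 (s_1 leaves); pivot element 3.
Divide row 1 by 3; eliminate column d from the other rows.
Second iteration: most negative obj-row entry is -25/3 in column a, so a enters.
Ratio test on column a — row 1: 4/(1/3) = 12; row 2: 9/2 = 9/2. Minimum is 9/2 at row 2 (s_2 leaves); pivot element 2.
Divide row 2 by 2; eliminate column a from the other rows.
After both pivots, the entry at constraint row 2, column RHS is 9/2.

9/2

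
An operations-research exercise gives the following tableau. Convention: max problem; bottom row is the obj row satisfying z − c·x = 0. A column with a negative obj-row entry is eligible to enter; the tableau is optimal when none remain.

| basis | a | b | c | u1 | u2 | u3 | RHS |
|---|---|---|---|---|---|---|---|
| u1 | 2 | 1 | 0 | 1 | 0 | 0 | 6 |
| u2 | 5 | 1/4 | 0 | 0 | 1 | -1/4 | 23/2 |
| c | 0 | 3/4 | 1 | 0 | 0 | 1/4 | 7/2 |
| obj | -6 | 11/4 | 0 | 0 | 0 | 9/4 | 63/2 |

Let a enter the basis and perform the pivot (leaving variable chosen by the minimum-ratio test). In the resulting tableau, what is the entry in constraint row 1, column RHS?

Ratio test on column a — row 1: 6/2 = 3; row 2: (23/2)/5 = 23/10; row 3: entry 0 ≤ 0. Minimum is 23/10 at row 2 (u2 leaves); pivot element 5.
Divide row 2 by 5; eliminate column a from the other rows.
Row 1 update in column RHS: 6 − 2·(23/10) = 7/5.

7/5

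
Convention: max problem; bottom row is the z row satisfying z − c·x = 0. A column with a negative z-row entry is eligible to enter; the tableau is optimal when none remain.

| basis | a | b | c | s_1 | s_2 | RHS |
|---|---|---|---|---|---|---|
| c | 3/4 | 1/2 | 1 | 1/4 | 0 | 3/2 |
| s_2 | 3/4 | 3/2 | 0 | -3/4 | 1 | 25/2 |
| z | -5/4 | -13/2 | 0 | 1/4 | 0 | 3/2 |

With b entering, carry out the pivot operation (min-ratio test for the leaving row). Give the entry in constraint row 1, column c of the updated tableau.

Ratio test on column b — row 1: (3/2)/(1/2) = 3; row 2: (25/2)/(3/2) = 25/3. Minimum is 3 at row 1 (c leaves); pivot element 1/2.
Divide row 1 by 1/2; eliminate column b from the other rows.
In the new row 1, the c entry is the old entry divided by the pivot: 1/(1/2) = 2.

2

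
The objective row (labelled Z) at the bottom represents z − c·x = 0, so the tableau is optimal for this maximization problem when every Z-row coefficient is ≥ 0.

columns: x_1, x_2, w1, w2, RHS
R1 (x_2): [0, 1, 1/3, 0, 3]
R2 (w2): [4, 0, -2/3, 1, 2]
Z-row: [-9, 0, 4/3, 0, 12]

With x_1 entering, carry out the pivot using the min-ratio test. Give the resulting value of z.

33/2

Ratio test on column x_1 — row 1: entry 0 ≤ 0; row 2: 2/4 = 1/2. Minimum is 1/2 at row 2 (w2 leaves); pivot element 4.
Pivot on row 2; the Z-row RHS becomes 12 − (-9)·(1/2) = 33/2.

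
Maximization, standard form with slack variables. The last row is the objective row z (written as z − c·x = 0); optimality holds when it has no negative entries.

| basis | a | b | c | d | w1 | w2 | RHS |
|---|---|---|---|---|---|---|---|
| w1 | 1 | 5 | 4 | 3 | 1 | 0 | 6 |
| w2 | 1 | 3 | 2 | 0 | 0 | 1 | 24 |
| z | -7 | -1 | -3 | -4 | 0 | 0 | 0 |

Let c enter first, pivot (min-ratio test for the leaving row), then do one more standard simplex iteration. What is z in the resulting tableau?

Ratio test on column c — row 1: 6/4 = 3/2; row 2: 24/2 = 12. Minimum is 3/2 at row 1 (w1 leaves); pivot element 4.
Pivot on row 1; the z-row RHS becomes 0 − (-3)·(3/2) = 9/2.
Next entering variable (most negative z-row entry -25/4): a.
Ratio test on column a — row 1: (3/2)/(1/4) = 6; row 2: 21/(1/2) = 42. Minimum is 6 at row 1 (c leaves); pivot element 1/4.
After the second pivot the z-row RHS is 9/2 − (-25/4)·6 = 42.

42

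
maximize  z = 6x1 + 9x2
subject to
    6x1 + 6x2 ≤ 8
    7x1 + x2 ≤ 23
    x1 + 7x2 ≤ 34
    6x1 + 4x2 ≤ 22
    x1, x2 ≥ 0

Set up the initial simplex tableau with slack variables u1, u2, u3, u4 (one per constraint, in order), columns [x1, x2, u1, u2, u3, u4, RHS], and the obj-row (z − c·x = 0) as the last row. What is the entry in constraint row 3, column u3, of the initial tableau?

1

Slack u3 belongs to constraint 3; its column is the unit vector e_3, so the entry in row 3 is 1.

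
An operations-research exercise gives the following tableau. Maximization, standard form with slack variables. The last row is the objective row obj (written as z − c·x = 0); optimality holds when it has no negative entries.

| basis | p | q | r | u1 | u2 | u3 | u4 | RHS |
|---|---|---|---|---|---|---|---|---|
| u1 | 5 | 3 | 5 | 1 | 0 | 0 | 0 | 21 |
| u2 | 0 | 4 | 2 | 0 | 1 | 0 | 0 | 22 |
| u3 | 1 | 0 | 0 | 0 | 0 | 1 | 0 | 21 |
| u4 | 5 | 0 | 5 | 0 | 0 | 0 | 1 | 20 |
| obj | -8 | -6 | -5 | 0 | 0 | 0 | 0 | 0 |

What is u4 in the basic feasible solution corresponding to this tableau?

u4 is basic (row 4); its value is the RHS of that row, 20.

20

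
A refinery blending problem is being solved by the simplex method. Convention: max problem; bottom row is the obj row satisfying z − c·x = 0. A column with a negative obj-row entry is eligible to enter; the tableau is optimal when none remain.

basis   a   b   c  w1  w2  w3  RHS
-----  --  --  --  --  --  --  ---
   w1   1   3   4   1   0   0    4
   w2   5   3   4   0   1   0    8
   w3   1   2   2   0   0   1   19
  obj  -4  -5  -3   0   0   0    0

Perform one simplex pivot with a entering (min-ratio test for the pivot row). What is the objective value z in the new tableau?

Ratio test on column a — row 1: 4/1 = 4; row 2: 8/5 = 8/5; row 3: 19/1 = 19. Minimum is 8/5 at row 2 (w2 leaves); pivot element 5.
Pivot on row 2; the obj-row RHS becomes 0 − (-4)·(8/5) = 32/5.

32/5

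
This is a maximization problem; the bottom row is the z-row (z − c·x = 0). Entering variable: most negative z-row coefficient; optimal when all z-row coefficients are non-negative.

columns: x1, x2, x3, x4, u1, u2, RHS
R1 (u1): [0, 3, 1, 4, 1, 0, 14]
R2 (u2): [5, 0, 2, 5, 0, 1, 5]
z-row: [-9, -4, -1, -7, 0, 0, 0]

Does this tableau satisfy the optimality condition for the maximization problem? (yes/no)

The z-row has a negative entry -9 in column x1, so it is not optimal.

no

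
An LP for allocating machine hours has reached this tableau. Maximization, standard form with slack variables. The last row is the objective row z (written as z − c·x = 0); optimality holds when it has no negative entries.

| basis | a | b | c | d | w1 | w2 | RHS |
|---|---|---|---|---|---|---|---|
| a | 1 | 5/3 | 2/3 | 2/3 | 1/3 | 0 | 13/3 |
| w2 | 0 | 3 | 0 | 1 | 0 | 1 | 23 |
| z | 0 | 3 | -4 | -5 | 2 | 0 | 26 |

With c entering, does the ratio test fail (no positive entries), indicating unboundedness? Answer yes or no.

no

Column c has positive entries in row(s) 1, so the ratio test bounds it — not unbounded.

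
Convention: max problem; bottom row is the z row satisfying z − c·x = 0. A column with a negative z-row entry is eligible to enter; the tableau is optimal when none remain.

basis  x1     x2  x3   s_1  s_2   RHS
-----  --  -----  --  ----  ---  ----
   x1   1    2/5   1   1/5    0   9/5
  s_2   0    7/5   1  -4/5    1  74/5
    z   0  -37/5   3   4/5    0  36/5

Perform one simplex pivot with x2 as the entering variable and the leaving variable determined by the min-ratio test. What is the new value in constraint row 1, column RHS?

Ratio test on column x2 — row 1: (9/5)/(2/5) = 9/2; row 2: (74/5)/(7/5) = 74/7. Minimum is 9/2 at row 1 (x1 leaves); pivot element 2/5.
Divide row 1 by 2/5; eliminate column x2 from the other rows.
In the new row 1, the RHS entry is the old entry divided by the pivot: (9/5)/(2/5) = 9/2.

9/2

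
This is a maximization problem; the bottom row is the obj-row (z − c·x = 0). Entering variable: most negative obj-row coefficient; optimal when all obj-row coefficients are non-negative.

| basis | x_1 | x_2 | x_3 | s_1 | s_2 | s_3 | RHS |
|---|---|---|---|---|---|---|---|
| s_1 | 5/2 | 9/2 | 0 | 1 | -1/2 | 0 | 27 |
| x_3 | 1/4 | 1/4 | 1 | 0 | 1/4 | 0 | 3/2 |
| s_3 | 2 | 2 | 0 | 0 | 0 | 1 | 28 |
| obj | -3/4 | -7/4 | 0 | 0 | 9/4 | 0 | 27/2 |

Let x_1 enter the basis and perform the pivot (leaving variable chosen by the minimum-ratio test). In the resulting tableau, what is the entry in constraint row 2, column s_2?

Ratio test on column x_1 — row 1: 27/(5/2) = 54/5; row 2: (3/2)/(1/4) = 6; row 3: 28/2 = 14. Minimum is 6 at row 2 (x_3 leaves); pivot element 1/4.
Divide row 2 by 1/4; eliminate column x_1 from the other rows.
In the new row 2, the s_2 entry is the old entry divided by the pivot: (1/4)/(1/4) = 1.

1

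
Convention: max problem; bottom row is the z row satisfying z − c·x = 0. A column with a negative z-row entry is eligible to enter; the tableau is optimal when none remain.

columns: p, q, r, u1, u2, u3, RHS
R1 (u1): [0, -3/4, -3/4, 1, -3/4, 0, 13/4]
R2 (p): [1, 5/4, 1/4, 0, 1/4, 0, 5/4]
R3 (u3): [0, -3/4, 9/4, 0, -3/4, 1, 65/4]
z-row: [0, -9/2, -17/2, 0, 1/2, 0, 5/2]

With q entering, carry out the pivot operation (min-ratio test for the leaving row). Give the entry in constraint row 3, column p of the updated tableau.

3/5

Ratio test on column q — row 1: entry -3/4 ≤ 0; row 2: (5/4)/(5/4) = 1; row 3: entry -3/4 ≤ 0. Minimum is 1 at row 2 (p leaves); pivot element 5/4.
Divide row 2 by 5/4; eliminate column q from the other rows.
Row 3 update in column p: 0 − (-3/4)·(4/5) = 3/5.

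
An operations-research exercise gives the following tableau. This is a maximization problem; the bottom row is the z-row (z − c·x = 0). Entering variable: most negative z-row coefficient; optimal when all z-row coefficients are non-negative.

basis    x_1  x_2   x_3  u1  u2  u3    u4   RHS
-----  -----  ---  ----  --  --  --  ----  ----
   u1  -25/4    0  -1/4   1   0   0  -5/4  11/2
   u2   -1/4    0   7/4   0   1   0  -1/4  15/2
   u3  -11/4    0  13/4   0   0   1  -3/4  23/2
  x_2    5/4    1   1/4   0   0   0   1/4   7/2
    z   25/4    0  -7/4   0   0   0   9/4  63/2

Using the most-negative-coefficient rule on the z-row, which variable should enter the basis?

Negative z-row entries: x_3: -7/4.
The most negative is -7/4 in column x_3, so x_3 enters.

x_3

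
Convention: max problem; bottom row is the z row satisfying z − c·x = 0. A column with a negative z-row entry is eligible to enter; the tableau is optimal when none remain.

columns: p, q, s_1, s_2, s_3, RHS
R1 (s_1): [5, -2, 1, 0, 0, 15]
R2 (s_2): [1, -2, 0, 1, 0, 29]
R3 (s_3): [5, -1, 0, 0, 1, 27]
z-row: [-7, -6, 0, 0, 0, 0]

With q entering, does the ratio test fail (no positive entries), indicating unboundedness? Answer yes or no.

yes

Every constraint-row entry in column q is ≤ 0, so increasing q is unbounded.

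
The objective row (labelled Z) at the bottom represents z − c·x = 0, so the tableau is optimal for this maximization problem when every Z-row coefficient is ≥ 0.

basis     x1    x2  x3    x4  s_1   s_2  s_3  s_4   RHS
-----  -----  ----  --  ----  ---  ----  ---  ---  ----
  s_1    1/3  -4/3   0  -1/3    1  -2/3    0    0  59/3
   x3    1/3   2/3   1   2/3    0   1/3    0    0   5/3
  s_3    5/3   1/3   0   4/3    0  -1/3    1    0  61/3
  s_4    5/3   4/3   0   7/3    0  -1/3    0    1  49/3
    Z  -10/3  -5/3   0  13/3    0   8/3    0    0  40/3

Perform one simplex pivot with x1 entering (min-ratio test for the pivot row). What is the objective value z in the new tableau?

30

Ratio test on column x1 — row 1: (59/3)/(1/3) = 59; row 2: (5/3)/(1/3) = 5; row 3: (61/3)/(5/3) = 61/5; row 4: (49/3)/(5/3) = 49/5. Minimum is 5 at row 2 (x3 leaves); pivot element 1/3.
Pivot on row 2; the Z-row RHS becomes 40/3 − (-10/3)·5 = 30.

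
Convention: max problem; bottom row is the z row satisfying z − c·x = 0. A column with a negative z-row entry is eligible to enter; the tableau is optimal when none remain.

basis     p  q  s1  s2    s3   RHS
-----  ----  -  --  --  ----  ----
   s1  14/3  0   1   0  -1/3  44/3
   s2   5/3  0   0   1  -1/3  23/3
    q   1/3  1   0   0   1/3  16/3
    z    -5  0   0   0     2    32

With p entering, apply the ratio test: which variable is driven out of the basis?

Column p entries and ratios — s1: (44/3)/(14/3) = 22/7; s2: (23/3)/(5/3) = 23/5; q: (16/3)/(1/3) = 16.
Smallest ratio is 22/7 in the row of s1, so s1 leaves.

s1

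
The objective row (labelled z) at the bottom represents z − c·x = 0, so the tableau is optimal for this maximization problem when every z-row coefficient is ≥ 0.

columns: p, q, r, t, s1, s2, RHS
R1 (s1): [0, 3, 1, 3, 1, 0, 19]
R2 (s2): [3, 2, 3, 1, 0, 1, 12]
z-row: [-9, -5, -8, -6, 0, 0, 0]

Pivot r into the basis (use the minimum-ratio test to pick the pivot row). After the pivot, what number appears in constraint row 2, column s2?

Ratio test on column r — row 1: 19/1 = 19; row 2: 12/3 = 4. Minimum is 4 at row 2 (s2 leaves); pivot element 3.
Divide row 2 by 3; eliminate column r from the other rows.
In the new row 2, the s2 entry is the old entry divided by the pivot: 1/3 = 1/3.

1/3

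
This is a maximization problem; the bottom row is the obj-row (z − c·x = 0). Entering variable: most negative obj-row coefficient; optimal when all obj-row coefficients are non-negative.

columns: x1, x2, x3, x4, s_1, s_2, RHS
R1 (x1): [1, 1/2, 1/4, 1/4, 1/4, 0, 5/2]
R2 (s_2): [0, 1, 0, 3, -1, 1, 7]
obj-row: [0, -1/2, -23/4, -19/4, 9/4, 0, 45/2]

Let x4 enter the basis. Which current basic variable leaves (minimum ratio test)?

s_2

Column x4 entries and ratios — x1: (5/2)/(1/4) = 10; s_2: 7/3 = 7/3.
Smallest ratio is 7/3 in the row of s_2, so s_2 leaves.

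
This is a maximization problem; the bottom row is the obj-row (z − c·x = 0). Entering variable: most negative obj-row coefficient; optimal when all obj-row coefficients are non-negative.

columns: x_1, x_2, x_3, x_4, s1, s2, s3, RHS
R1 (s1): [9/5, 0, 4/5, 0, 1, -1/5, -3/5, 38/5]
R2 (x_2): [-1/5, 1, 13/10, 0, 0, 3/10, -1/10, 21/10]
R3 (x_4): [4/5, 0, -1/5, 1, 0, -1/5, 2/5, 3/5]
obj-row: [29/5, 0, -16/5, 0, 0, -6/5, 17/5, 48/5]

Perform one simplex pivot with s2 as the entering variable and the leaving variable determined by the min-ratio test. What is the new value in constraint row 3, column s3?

Ratio test on column s2 — row 1: entry -1/5 ≤ 0; row 2: (21/10)/(3/10) = 7; row 3: entry -1/5 ≤ 0. Minimum is 7 at row 2 (x_2 leaves); pivot element 3/10.
Divide row 2 by 3/10; eliminate column s2 from the other rows.
Row 3 update in column s3: 2/5 − (-1/5)·(-1/3) = 1/3.

1/3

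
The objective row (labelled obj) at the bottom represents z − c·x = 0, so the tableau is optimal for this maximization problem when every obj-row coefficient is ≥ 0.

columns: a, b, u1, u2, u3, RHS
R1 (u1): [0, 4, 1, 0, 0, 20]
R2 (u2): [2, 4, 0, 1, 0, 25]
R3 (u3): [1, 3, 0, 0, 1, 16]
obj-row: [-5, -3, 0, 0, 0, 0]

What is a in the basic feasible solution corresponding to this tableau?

a is not in the basis, so in the current basic feasible solution a = 0.

0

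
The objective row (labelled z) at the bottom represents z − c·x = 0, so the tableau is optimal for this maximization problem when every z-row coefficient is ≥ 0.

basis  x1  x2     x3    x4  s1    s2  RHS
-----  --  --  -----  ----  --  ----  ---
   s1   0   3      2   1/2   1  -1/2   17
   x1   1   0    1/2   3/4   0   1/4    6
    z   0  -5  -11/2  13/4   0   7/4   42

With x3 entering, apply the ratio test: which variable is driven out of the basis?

Column x3 entries and ratios — s1: 17/2 = 17/2; x1: 6/(1/2) = 12.
Smallest ratio is 17/2 in the row of s1, so s1 leaves.

s1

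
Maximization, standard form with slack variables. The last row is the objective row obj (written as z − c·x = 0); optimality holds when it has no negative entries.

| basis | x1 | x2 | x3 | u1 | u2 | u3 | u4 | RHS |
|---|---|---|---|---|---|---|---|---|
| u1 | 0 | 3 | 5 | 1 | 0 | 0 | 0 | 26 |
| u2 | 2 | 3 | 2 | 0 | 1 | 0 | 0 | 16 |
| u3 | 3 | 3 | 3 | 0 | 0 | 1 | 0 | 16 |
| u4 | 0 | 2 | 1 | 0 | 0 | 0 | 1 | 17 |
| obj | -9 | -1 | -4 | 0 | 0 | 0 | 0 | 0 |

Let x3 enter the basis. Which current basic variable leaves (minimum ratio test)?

u1

Column x3 entries and ratios — u1: 26/5 = 26/5; u2: 16/2 = 8; u3: 16/3 = 16/3; u4: 17/1 = 17.
Smallest ratio is 26/5 in the row of u1, so u1 leaves.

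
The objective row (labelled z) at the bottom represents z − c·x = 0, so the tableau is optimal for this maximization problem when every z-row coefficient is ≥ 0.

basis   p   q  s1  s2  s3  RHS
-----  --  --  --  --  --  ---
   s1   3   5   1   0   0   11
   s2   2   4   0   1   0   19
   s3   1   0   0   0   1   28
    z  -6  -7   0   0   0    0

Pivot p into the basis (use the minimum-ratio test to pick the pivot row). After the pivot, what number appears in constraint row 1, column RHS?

Ratio test on column p — row 1: 11/3 = 11/3; row 2: 19/2 = 19/2; row 3: 28/1 = 28. Minimum is 11/3 at row 1 (s1 leaves); pivot element 3.
Divide row 1 by 3; eliminate column p from the other rows.
In the new row 1, the RHS entry is the old entry divided by the pivot: 11/3 = 11/3.

11/3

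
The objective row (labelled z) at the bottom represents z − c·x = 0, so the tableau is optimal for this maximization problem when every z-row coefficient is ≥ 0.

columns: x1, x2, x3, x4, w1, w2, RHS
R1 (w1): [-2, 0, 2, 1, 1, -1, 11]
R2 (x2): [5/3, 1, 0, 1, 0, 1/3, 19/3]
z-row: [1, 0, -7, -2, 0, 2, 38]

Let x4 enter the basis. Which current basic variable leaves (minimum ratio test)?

Column x4 entries and ratios — w1: 11/1 = 11; x2: (19/3)/1 = 19/3.
Smallest ratio is 19/3 in the row of x2, so x2 leaves.

x2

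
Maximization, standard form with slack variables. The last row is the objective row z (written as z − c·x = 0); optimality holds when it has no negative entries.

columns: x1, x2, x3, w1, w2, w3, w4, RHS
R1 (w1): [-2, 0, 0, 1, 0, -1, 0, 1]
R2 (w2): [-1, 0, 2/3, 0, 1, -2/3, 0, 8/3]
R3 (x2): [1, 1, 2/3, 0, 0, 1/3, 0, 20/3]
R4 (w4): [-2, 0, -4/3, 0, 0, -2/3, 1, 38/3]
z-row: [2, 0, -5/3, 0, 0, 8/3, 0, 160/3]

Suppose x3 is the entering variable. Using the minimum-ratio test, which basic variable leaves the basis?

Column x3 entries and ratios — w1: 0 ≤ 0, skip; w2: (8/3)/(2/3) = 4; x2: (20/3)/(2/3) = 10; w4: -4/3 ≤ 0, skip.
Smallest ratio is 4 in the row of w2, so w2 leaves.

w2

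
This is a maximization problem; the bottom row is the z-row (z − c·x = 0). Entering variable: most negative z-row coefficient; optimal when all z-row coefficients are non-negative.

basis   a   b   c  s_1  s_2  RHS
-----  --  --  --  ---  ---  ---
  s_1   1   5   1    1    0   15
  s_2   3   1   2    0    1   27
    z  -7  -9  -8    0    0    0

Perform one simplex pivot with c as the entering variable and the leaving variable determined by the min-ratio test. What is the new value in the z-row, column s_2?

4

Ratio test on column c — row 1: 15/1 = 15; row 2: 27/2 = 27/2. Minimum is 27/2 at row 2 (s_2 leaves); pivot element 2.
Divide row 2 by 2; eliminate column c from the other rows.
z-row update in column s_2: 0 − (-8)·(1/2) = 4.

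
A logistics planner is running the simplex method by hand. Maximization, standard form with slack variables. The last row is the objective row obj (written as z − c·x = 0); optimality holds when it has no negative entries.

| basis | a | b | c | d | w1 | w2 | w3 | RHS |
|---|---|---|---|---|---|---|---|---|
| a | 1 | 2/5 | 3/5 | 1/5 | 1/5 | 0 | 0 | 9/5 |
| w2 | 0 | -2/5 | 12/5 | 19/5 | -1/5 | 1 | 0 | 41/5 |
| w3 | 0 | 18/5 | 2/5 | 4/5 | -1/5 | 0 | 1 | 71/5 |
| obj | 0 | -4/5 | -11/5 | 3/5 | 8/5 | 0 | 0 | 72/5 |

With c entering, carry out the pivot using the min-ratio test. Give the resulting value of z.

21

Ratio test on column c — row 1: (9/5)/(3/5) = 3; row 2: (41/5)/(12/5) = 41/12; row 3: (71/5)/(2/5) = 71/2. Minimum is 3 at row 1 (a leaves); pivot element 3/5.
Pivot on row 1; the obj-row RHS becomes 72/5 − (-11/5)·3 = 21.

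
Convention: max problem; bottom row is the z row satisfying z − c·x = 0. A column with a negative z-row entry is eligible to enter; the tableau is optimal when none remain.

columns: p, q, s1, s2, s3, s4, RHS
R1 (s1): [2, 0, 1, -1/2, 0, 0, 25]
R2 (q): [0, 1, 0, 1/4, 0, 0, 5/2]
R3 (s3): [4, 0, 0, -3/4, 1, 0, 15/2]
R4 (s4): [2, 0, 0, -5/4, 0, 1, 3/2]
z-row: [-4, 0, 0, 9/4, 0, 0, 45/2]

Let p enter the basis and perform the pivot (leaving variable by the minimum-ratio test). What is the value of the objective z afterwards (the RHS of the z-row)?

Ratio test on column p — row 1: 25/2 = 25/2; row 2: entry 0 ≤ 0; row 3: (15/2)/4 = 15/8; row 4: (3/2)/2 = 3/4. Minimum is 3/4 at row 4 (s4 leaves); pivot element 2.
Pivot on row 4; the z-row RHS becomes 45/2 − (-4)·(3/4) = 51/2.

51/2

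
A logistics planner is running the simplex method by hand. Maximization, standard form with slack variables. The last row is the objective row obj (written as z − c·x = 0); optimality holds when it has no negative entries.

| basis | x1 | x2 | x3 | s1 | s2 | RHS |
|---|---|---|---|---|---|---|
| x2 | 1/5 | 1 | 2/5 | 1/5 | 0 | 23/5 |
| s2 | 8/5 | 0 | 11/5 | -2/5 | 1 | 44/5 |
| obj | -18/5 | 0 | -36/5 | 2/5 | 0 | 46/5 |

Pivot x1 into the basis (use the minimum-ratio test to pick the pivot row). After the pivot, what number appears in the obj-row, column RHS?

29

Ratio test on column x1 — row 1: (23/5)/(1/5) = 23; row 2: (44/5)/(8/5) = 11/2. Minimum is 11/2 at row 2 (s2 leaves); pivot element 8/5.
Divide row 2 by 8/5; eliminate column x1 from the other rows.
obj-row update in column RHS: 46/5 − (-18/5)·(11/2) = 29.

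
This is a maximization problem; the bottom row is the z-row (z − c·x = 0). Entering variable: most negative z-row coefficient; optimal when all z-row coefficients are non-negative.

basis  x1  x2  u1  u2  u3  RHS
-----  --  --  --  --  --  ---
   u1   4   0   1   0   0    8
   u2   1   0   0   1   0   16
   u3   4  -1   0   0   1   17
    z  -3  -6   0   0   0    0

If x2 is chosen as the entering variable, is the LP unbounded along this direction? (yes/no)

yes

Every constraint-row entry in column x2 is ≤ 0, so increasing x2 is unbounded.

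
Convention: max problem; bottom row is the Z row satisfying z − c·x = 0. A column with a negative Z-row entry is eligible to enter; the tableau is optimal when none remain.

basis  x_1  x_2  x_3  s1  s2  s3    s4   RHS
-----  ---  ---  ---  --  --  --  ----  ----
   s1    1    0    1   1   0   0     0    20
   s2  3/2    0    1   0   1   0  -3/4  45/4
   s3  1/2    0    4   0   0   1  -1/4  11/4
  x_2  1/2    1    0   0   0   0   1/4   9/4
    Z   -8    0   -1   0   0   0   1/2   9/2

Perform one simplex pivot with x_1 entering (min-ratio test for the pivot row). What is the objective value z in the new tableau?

Ratio test on column x_1 — row 1: 20/1 = 20; row 2: (45/4)/(3/2) = 15/2; row 3: (11/4)/(1/2) = 11/2; row 4: (9/4)/(1/2) = 9/2. Minimum is 9/2 at row 4 (x_2 leaves); pivot element 1/2.
Pivot on row 4; the Z-row RHS becomes 9/2 − (-8)·(9/2) = 81/2.

81/2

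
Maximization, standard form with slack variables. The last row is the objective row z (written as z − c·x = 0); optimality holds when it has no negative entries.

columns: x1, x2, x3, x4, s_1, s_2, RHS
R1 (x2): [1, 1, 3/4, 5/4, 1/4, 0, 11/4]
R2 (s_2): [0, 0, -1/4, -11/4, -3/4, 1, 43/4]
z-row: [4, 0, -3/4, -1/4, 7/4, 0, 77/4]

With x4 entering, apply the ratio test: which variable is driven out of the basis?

x2

Column x4 entries and ratios — x2: (11/4)/(5/4) = 11/5; s_2: -11/4 ≤ 0, skip.
Smallest ratio is 11/5 in the row of x2, so x2 leaves.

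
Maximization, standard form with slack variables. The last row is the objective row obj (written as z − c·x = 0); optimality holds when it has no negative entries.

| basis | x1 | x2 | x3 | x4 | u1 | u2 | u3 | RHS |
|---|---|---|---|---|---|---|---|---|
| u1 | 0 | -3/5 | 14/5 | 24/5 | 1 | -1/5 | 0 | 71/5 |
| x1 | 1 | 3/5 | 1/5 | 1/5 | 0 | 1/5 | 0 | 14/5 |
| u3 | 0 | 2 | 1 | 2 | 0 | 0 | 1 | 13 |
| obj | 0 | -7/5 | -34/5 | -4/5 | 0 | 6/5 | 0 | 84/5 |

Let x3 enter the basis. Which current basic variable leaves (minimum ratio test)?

Column x3 entries and ratios — u1: (71/5)/(14/5) = 71/14; x1: (14/5)/(1/5) = 14; u3: 13/1 = 13.
Smallest ratio is 71/14 in the row of u1, so u1 leaves.

u1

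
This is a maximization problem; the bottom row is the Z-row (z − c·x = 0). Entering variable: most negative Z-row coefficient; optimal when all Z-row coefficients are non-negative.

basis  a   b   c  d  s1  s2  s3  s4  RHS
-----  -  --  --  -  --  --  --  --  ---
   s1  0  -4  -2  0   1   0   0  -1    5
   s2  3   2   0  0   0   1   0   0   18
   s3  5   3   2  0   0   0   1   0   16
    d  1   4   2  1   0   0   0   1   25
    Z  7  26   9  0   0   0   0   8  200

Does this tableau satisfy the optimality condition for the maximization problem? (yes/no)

Every Z-row coefficient is ≥ 0, so the tableau is optimal.

yes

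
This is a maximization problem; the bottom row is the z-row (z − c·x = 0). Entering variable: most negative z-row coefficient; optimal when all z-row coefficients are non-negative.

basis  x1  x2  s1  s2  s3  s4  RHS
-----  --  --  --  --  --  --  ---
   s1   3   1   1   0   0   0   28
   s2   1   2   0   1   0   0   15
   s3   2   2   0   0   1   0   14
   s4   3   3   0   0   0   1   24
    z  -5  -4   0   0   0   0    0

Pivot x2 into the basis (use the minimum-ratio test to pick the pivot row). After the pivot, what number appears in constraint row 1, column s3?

-1/2

Ratio test on column x2 — row 1: 28/1 = 28; row 2: 15/2 = 15/2; row 3: 14/2 = 7; row 4: 24/3 = 8. Minimum is 7 at row 3 (s3 leaves); pivot element 2.
Divide row 3 by 2; eliminate column x2 from the other rows.
Row 1 update in column s3: 0 − 1·(1/2) = -1/2.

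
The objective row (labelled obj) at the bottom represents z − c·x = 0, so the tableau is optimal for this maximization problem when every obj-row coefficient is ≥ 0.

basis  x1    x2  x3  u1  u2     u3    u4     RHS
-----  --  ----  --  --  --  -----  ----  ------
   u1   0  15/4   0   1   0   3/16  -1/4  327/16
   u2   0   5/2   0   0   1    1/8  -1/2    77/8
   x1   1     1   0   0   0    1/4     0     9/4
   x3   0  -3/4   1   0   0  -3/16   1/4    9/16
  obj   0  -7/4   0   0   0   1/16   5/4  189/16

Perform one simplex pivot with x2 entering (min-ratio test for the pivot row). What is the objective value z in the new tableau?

63/4

Ratio test on column x2 — row 1: (327/16)/(15/4) = 109/20; row 2: (77/8)/(5/2) = 77/20; row 3: (9/4)/1 = 9/4; row 4: entry -3/4 ≤ 0. Minimum is 9/4 at row 3 (x1 leaves); pivot element 1.
Pivot on row 3; the obj-row RHS becomes 189/16 − (-7/4)·(9/4) = 63/4.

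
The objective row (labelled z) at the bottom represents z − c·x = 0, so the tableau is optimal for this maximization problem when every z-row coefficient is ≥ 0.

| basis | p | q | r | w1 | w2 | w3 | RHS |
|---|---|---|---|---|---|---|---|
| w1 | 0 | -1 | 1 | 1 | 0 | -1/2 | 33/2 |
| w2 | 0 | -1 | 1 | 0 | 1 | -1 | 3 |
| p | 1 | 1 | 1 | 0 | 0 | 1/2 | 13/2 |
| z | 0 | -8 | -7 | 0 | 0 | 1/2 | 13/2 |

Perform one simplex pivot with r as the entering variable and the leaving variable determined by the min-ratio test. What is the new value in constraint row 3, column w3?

3/2

Ratio test on column r — row 1: (33/2)/1 = 33/2; row 2: 3/1 = 3; row 3: (13/2)/1 = 13/2. Minimum is 3 at row 2 (w2 leaves); pivot element 1.
Divide row 2 by 1; eliminate column r from the other rows.
Row 3 update in column w3: 1/2 − 1·(-1) = 3/2.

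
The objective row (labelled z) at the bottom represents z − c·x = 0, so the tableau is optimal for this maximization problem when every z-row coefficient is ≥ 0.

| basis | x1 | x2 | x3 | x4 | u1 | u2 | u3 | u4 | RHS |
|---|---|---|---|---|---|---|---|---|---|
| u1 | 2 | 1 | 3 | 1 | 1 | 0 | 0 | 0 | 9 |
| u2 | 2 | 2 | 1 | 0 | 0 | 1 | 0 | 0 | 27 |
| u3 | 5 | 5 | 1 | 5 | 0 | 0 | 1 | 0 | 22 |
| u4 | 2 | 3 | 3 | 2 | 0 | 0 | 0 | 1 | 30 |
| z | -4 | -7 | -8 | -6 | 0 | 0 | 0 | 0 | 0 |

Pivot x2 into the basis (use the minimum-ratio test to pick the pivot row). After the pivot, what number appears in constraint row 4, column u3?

-3/5

Ratio test on column x2 — row 1: 9/1 = 9; row 2: 27/2 = 27/2; row 3: 22/5 = 22/5; row 4: 30/3 = 10. Minimum is 22/5 at row 3 (u3 leaves); pivot element 5.
Divide row 3 by 5; eliminate column x2 from the other rows.
Row 4 update in column u3: 0 − 3·(1/5) = -3/5.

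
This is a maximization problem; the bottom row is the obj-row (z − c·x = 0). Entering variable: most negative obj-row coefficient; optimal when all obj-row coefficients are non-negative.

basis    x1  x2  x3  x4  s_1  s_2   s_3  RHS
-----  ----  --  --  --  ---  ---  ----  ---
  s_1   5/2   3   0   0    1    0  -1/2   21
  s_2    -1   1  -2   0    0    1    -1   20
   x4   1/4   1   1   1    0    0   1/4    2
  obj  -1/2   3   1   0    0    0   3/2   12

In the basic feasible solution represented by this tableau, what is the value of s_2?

20

s_2 is basic (row 2); its value is the RHS of that row, 20.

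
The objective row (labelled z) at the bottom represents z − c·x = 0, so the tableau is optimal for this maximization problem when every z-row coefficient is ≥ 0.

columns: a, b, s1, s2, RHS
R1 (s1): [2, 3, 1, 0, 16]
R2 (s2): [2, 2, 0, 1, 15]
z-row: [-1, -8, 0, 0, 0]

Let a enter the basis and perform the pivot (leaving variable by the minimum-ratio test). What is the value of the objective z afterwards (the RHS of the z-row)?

Ratio test on column a — row 1: 16/2 = 8; row 2: 15/2 = 15/2. Minimum is 15/2 at row 2 (s2 leaves); pivot element 2.
Pivot on row 2; the z-row RHS becomes 0 − (-1)·(15/2) = 15/2.

15/2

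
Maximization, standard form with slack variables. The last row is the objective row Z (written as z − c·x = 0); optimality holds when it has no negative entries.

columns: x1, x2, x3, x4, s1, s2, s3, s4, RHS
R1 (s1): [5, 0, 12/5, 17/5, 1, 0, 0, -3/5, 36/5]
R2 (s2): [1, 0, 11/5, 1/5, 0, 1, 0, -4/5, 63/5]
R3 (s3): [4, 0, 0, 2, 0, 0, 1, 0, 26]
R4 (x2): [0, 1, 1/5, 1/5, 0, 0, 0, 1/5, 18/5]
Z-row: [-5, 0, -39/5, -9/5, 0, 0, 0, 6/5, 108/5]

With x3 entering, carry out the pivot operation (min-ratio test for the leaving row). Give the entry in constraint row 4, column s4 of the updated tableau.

1/4

Ratio test on column x3 — row 1: (36/5)/(12/5) = 3; row 2: (63/5)/(11/5) = 63/11; row 3: entry 0 ≤ 0; row 4: (18/5)/(1/5) = 18. Minimum is 3 at row 1 (s1 leaves); pivot element 12/5.
Divide row 1 by 12/5; eliminate column x3 from the other rows.
Row 4 update in column s4: 1/5 − (1/5)·(-1/4) = 1/4.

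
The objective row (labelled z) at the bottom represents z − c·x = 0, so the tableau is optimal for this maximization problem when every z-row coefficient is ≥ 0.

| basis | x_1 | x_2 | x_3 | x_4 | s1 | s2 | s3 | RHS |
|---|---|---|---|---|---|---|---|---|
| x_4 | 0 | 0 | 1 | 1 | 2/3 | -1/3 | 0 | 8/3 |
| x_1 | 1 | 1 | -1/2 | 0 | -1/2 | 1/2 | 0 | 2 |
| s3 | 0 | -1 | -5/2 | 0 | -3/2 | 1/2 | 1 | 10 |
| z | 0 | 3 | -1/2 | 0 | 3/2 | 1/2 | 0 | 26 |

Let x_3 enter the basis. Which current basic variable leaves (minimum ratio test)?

x_4

Column x_3 entries and ratios — x_4: (8/3)/1 = 8/3; x_1: -1/2 ≤ 0, skip; s3: -5/2 ≤ 0, skip.
Smallest ratio is 8/3 in the row of x_4, so x_4 leaves.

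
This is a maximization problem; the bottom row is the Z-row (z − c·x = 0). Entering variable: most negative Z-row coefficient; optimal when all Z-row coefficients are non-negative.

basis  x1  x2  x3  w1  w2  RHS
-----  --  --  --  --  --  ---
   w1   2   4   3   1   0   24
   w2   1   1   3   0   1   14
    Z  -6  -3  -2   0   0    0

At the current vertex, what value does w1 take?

w1 is basic (row 1); its value is the RHS of that row, 24.

24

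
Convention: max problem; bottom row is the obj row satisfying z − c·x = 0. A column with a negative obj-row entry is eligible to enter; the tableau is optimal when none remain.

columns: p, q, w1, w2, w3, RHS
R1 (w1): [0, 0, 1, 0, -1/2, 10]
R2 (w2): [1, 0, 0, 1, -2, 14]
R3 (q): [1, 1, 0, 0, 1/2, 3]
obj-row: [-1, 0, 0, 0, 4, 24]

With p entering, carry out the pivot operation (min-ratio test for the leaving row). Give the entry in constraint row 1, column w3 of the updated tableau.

Ratio test on column p — row 1: entry 0 ≤ 0; row 2: 14/1 = 14; row 3: 3/1 = 3. Minimum is 3 at row 3 (q leaves); pivot element 1.
Divide row 3 by 1; eliminate column p from the other rows.
Row 1 update in column w3: -1/2 − 0·(1/2) = -1/2.

-1/2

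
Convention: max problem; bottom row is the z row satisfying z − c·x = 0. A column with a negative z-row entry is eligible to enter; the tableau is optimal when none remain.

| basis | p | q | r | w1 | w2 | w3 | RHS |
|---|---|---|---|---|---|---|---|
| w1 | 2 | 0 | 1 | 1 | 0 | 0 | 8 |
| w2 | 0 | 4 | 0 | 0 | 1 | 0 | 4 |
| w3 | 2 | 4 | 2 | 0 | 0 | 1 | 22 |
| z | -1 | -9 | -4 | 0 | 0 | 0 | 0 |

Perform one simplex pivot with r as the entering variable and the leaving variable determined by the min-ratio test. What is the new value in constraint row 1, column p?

2

Ratio test on column r — row 1: 8/1 = 8; row 2: entry 0 ≤ 0; row 3: 22/2 = 11. Minimum is 8 at row 1 (w1 leaves); pivot element 1.
Divide row 1 by 1; eliminate column r from the other rows.
In the new row 1, the p entry is the old entry divided by the pivot: 2/1 = 2.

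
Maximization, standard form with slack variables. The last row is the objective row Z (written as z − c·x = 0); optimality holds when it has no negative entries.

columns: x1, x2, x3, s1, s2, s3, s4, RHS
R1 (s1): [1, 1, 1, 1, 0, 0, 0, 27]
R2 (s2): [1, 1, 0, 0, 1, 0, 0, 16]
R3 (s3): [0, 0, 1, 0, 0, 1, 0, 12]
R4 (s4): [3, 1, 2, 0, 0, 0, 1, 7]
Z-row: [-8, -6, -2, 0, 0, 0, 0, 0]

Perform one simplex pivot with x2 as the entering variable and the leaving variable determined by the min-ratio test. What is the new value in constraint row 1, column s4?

-1

Ratio test on column x2 — row 1: 27/1 = 27; row 2: 16/1 = 16; row 3: entry 0 ≤ 0; row 4: 7/1 = 7. Minimum is 7 at row 4 (s4 leaves); pivot element 1.
Divide row 4 by 1; eliminate column x2 from the other rows.
Row 1 update in column s4: 0 − 1·1 = -1.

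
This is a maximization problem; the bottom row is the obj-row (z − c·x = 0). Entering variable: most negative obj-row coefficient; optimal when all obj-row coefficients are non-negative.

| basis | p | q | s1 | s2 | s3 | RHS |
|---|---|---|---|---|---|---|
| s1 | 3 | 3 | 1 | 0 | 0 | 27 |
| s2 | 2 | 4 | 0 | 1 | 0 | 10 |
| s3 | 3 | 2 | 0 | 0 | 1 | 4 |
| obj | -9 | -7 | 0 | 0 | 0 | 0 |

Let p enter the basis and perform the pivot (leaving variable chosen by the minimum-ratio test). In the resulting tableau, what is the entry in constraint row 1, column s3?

-1

Ratio test on column p — row 1: 27/3 = 9; row 2: 10/2 = 5; row 3: 4/3 = 4/3. Minimum is 4/3 at row 3 (s3 leaves); pivot element 3.
Divide row 3 by 3; eliminate column p from the other rows.
Row 1 update in column s3: 0 − 3·(1/3) = -1.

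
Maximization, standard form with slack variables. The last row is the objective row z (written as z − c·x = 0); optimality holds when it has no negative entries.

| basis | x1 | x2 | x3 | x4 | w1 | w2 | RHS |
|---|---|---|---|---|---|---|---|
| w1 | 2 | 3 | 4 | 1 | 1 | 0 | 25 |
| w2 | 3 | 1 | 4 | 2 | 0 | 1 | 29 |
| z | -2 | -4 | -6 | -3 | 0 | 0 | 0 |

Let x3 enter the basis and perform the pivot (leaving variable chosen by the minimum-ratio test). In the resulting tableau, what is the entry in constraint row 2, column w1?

Ratio test on column x3 — row 1: 25/4 = 25/4; row 2: 29/4 = 29/4. Minimum is 25/4 at row 1 (w1 leaves); pivot element 4.
Divide row 1 by 4; eliminate column x3 from the other rows.
Row 2 update in column w1: 0 − 4·(1/4) = -1.

-1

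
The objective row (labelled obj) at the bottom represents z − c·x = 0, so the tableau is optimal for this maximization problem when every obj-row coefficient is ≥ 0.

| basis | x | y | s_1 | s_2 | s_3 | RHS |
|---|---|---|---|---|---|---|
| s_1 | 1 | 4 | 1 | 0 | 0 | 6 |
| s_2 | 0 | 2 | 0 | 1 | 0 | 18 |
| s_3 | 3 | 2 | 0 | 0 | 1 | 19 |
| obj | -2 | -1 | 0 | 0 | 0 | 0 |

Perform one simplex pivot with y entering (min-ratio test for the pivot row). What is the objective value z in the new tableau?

3/2

Ratio test on column y — row 1: 6/4 = 3/2; row 2: 18/2 = 9; row 3: 19/2 = 19/2. Minimum is 3/2 at row 1 (s_1 leaves); pivot element 4.
Pivot on row 1; the obj-row RHS becomes 0 − (-1)·(3/2) = 3/2.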